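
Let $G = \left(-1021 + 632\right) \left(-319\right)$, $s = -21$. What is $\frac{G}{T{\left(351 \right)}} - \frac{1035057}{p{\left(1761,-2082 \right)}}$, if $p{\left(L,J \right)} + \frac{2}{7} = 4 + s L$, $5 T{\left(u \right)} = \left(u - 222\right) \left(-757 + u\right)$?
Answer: $\frac{7547287399}{467466846} \approx 16.145$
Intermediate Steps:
$T{\left(u \right)} = \frac{\left(-757 + u\right) \left(-222 + u\right)}{5}$ ($T{\left(u \right)} = \frac{\left(u - 222\right) \left(-757 + u\right)}{5} = \frac{\left(-222 + u\right) \left(-757 + u\right)}{5} = \frac{\left(-757 + u\right) \left(-222 + u\right)}{5}$)
$p{\left(L,J \right)} = \frac{26}{7} - 21 L$ ($p{\left(L,J \right)} = - \frac{2}{7} - \left(-4 + 21 L\right) = \frac{26}{7} - 21 L$)
$G = 124091$ ($G = \left(-389\right) \left(-319\right) = 124091$)
$\frac{G}{T{\left(351 \right)}} - \frac{1035057}{p{\left(1761,-2082 \right)}} = \frac{124091}{\frac{168054}{5} - \frac{343629}{5} + \frac{351^{2}}{5}} - \frac{1035057}{\frac{26}{7} - 36981} = \frac{124091}{\frac{168054}{5} - \frac{343629}{5} + \frac{1}{5} \cdot 123201} - \frac{1035057}{\frac{26}{7} - 36981} = \frac{124091}{\frac{168054}{5} - \frac{343629}{5} + \frac{123201}{5}} - \frac{1035057}{- \frac{258841}{7}} = \frac{124091}{- \frac{52374}{5}} - - \frac{7245399}{258841} = 124091 \left(- \frac{5}{52374}\right) + \frac{7245399}{258841} = - \frac{21395}{1806} + \frac{7245399}{258841} = \frac{7547287399}{467466846}$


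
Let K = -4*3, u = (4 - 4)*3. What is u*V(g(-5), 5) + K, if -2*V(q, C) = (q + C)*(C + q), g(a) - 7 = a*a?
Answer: -12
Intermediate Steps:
g(a) = 7 + a**2 (g(a) = 7 + a*a = 7 + a**2)
V(q, C) = -(C + q)**2/2 (V(q, C) = -(q + C)*(C + q)/2 = -(C + q)*(C + q)/2 = -(C + q)**2/2)
u = 0 (u = 0*3 = 0)
K = -12
u*V(g(-5), 5) + K = 0*(-(5 + (7 + (-5)**2))**2/2) - 12 = 0*(-(5 + (7 + 25))**2/2) - 12 = 0*(-(5 + 32)**2/2) - 12 = 0*(-1/2*37**2) - 12 = 0*(-1/2*1369) - 12 = 0*(-1369/2) - 12 = 0 - 12 = -12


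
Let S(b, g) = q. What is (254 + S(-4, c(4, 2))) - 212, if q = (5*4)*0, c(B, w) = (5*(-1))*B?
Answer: 42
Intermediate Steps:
c(B, w) = -5*B
q = 0 (q = 20*0 = 0)
S(b, g) = 0
(254 + S(-4, c(4, 2))) - 212 = (254 + 0) - 212 = 254 - 212 = 42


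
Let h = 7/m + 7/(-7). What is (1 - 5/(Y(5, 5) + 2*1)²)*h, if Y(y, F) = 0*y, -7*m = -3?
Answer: -23/6 ≈ -3.8333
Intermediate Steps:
m = 3/7 (m = -⅐*(-3) = 3/7 ≈ 0.42857)
Y(y, F) = 0
h = 46/3 (h = 7/(3/7) + 7/(-7) = 7*(7/3) + 7*(-⅐) = 49/3 - 1 = 46/3 ≈ 15.333)
(1 - 5/(Y(5, 5) + 2*1)²)*h = (1 - 5/(0 + 2*1)²)*(46/3) = (1 - 5/(0 + 2)²)*(46/3) = (1 - 5/(2²))*(46/3) = (1 - 5/4)*(46/3) = -¼*46/3 = -23/6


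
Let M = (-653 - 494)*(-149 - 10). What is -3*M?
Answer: -547119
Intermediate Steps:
M = 182373 (M = -1147*(-159) = 182373)
-3*M = -3*182373 = -547119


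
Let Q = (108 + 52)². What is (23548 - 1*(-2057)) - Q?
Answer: 5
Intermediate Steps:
Q = 25600 (Q = 160² = 25600)
(23548 - 1*(-2057)) - Q = (23548 - 1*(-2057)) - 1*25600 = (23548 + 2057) - 25600 = 25605 - 25600 = 5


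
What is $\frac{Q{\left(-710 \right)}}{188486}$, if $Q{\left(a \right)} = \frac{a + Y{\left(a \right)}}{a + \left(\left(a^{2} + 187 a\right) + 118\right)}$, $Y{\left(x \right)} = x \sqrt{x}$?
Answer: $- \frac{355}{34939461334} - \frac{355 i \sqrt{710}}{34939461334} \approx -1.016 \cdot 10^{-8} - 2.7073 \cdot 10^{-7} i$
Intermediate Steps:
$Y{\left(x \right)} = x^{\frac{3}{2}}$
$Q{\left(a \right)} = \frac{a + a^{\frac{3}{2}}}{118 + a^{2} + 188 a}$ ($Q{\left(a \right)} = \frac{a + a^{\frac{3}{2}}}{a + \left(\left(a^{2} + 187 a\right) + 118\right)} = \frac{a + a^{\frac{3}{2}}}{a + \left(118 + a^{2} + 187 a\right)} = \frac{a + a^{\frac{3}{2}}}{118 + a^{2} + 188 a}$)
$\frac{Q{\left(-710 \right)}}{188486} = \frac{\frac{1}{118 + \left(-710\right)^{2} + 188 \left(-710\right)} \left(-710 + \left(-710\right)^{\frac{3}{2}}\right)}{188486} = \frac{-710 - 710 i \sqrt{710}}{118 + 504100 - 133480} \cdot \frac{1}{188486} = \frac{-710 - 710 i \sqrt{710}}{370738} \cdot \frac{1}{188486} = \left(- \frac{355}{185369} - \frac{355 i \sqrt{710}}{185369}\right) \frac{1}{188486} = - \frac{355}{34939461334} - \frac{355 i \sqrt{710}}{34939461334}$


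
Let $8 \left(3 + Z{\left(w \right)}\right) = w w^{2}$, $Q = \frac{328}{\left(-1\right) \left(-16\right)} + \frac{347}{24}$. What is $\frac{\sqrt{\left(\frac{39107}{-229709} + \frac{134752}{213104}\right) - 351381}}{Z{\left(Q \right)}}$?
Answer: $\frac{110592 i \sqrt{415237865840632024586}}{20290907146010677} \approx 0.11106 i$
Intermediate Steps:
$Q = \frac{839}{24}$ ($Q = \frac{328}{16} + 347 \cdot \frac{1}{24} = 328 \cdot \frac{1}{16} + \frac{347}{24} = \frac{41}{2} + \frac{347}{24} = \frac{839}{24} \approx 34.958$)
$Z{\left(w \right)} = -3 + \frac{w^{3}}{8}$ ($Z{\left(w \right)} = -3 + \frac{w w^{2}}{8} = -3 + \frac{w^{3}}{8}$)
$\frac{\sqrt{\left(\frac{39107}{-229709} + \frac{134752}{213104}\right) - 351381}}{Z{\left(Q \right)}} = \frac{\sqrt{\left(\frac{39107}{-229709} + \frac{134752}{213104}\right) - 351381}}{-3 + \frac{\left(\frac{839}{24}\right)^{3}}{8}} = \frac{\sqrt{\left(39107 \left(- \frac{1}{229709}\right) + 134752 \cdot \frac{1}{213104}\right) - 351381}}{-3 + \frac{1}{8} \cdot \frac{590589719}{13824}} = \frac{\sqrt{\left(- \frac{39107}{229709} + \frac{8422}{13319}\right) - 351381}}{-3 + \frac{590589719}{110592}} = \frac{\sqrt{\frac{1413743065}{3059494171} - 351381}}{\frac{590257943}{110592}} = \sqrt{- \frac{1075046707557086}{3059494171}} \cdot \frac{110592}{590257943} = \frac{i \sqrt{415237865840632024586}}{34376339} \cdot \frac{110592}{590257943} = \frac{110592 i \sqrt{415237865840632024586}}{20290907146010677}$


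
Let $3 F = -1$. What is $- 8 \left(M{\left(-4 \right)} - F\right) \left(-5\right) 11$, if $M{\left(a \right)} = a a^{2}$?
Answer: $- \frac{84040}{3} \approx -28013.0$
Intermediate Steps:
$F = - \frac{1}{3}$ ($F = \frac{1}{3} \left(-1\right) = - \frac{1}{3} \approx -0.33333$)
$M{\left(a \right)} = a^{3}$
$- 8 \left(M{\left(-4 \right)} - F\right) \left(-5\right) 11 = - 8 \left(\left(-4\right)^{3} - - \frac{1}{3}\right) \left(-5\right) 11 = - 8 \left(-64 + \frac{1}{3}\right) \left(-5\right) 11 = - 8 \left(\left(- \frac{191}{3}\right) \left(-5\right)\right) 11 = \left(-8\right) \frac{955}{3} \cdot 11 = \left(- \frac{7640}{3}\right) 11 = - \frac{84040}{3}$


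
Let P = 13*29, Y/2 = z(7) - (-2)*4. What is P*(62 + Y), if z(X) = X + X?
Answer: 39962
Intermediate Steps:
z(X) = 2*X
Y = 44 (Y = 2*(2*7 - (-2)*4) = 2*(14 - 1*(-8)) = 2*(14 + 8) = 2*22 = 44)
P = 377
P*(62 + Y) = 377*(62 + 44) = 377*106 = 39962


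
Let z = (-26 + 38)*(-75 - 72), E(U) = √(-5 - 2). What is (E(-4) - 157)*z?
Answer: 276948 - 1764*I*√7 ≈ 2.7695e+5 - 4667.1*I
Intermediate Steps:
E(U) = I*√7 (E(U) = √(-7) = I*√7)
z = -1764 (z = 12*(-147) = -1764)
(E(-4) - 157)*z = (I*√7 - 157)*(-1764) = (-157 + I*√7)*(-1764) = 276948 - 1764*I*√7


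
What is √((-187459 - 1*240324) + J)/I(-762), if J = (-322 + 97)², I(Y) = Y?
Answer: -I*√377158/762 ≈ -0.80595*I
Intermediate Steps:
J = 50625 (J = (-225)² = 50625)
√((-187459 - 1*240324) + J)/I(-762) = √((-187459 - 1*240324) + 50625)/(-762) = √((-187459 - 240324) + 50625)*(-1/762) = √(-427783 + 50625)*(-1/762) = √(-377158)*(-1/762) = (I*√377158)*(-1/762) = -I*√377158/762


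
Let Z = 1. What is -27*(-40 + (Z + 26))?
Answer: 351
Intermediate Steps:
-27*(-40 + (Z + 26)) = -27*(-40 + (1 + 26)) = -27*(-40 + 27) = -27*(-13) = 351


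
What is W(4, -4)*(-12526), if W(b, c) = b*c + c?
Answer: 250520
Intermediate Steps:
W(b, c) = c + b*c
W(4, -4)*(-12526) = -4*(1 + 4)*(-12526) = -4*5*(-12526) = -20*(-12526) = 250520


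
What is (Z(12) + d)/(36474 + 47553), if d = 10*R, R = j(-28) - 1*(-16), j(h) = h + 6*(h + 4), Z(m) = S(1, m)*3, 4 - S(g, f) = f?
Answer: -528/28009 ≈ -0.018851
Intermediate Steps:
S(g, f) = 4 - f
Z(m) = 12 - 3*m (Z(m) = (4 - m)*3 = 12 - 3*m)
j(h) = 24 + 7*h (j(h) = h + 6*(4 + h) = h + (24 + 6*h) = 24 + 7*h)
R = -156 (R = (24 + 7*(-28)) - 1*(-16) = (24 - 196) + 16 = -172 + 16 = -156)
d = -1560 (d = 10*(-156) = -1560)
(Z(12) + d)/(36474 + 47553) = ((12 - 3*12) - 1560)/(36474 + 47553) = ((12 - 36) - 1560)/84027 = (-24 - 1560)*(1/84027) = -1584*1/84027 = -528/28009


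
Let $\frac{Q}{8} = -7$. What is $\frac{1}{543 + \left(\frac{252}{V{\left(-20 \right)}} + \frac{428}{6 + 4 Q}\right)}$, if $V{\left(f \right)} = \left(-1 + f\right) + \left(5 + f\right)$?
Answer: $\frac{109}{58210} \approx 0.0018725$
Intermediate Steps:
$Q = -56$ ($Q = 8 \left(-7\right) = -56$)
$V{\left(f \right)} = 4 + 2 f$
$\frac{1}{543 + \left(\frac{252}{V{\left(-20 \right)}} + \frac{428}{6 + 4 Q}\right)} = \frac{1}{543 + \left(\frac{252}{4 + 2 \left(-20\right)} + \frac{428}{6 + 4 \left(-56\right)}\right)} = \frac{1}{543 + \left(\frac{252}{4 - 40} + \frac{428}{6 - 224}\right)} = \frac{1}{543 + \left(\frac{252}{-36} + \frac{428}{-218}\right)} = \frac{1}{543 + \left(252 \left(- \frac{1}{36}\right) + 428 \left(- \frac{1}{218}\right)\right)} = \frac{1}{543 - \frac{977}{109}} = \frac{1}{\frac{58210}{109}} = \frac{109}{58210}$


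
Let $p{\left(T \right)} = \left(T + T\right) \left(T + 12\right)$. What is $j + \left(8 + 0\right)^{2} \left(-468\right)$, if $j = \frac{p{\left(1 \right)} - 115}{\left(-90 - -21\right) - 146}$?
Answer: $- \frac{6439591}{215} \approx -29952.0$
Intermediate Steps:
$p{\left(T \right)} = 2 T \left(12 + T\right)$
$j = \frac{89}{215}$ ($j = \frac{2 \cdot 1 \left(12 + 1\right) - 115}{\left(-90 - -21\right) - 146} = \frac{2 \cdot 1 \cdot 13 - 115}{\left(-90 + 21\right) - 146} = \frac{26 - 115}{-69 - 146} = - \frac{89}{-215} = \left(-89\right) \left(- \frac{1}{215}\right) = \frac{89}{215} \approx 0.41395$)
$j + \left(8 + 0\right)^{2} \left(-468\right) = \frac{89}{215} + \left(8 + 0\right)^{2} \left(-468\right) = \frac{89}{215} + 8^{2} \left(-468\right) = \frac{89}{215} + 64 \left(-468\right) = \frac{89}{215} - 29952 = - \frac{6439591}{215}$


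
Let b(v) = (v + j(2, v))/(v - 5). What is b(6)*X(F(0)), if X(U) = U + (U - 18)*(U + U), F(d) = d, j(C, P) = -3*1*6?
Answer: 0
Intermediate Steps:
j(C, P) = -18 (j(C, P) = -3*6 = -18)
X(U) = U + 2*U*(-18 + U) (X(U) = U + (-18 + U)*(2*U) = U + 2*U*(-18 + U))
b(v) = (-18 + v)/(-5 + v) (b(v) = (v - 18)/(v - 5) = (-18 + v)/(-5 + v))
b(6)*X(F(0)) = ((-18 + 6)/(-5 + 6))*(0*(-35 + 2*0)) = (-12/1)*(0*(-35 + 0)) = (1*(-12))*(0*(-35)) = -12*0 = 0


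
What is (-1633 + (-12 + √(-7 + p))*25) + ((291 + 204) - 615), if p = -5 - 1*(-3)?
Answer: -2053 + 75*I ≈ -2053.0 + 75.0*I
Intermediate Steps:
p = -2 (p = -5 + 3 = -2)
(-1633 + (-12 + √(-7 + p))*25) + ((291 + 204) - 615) = (-1633 + (-12 + √(-7 - 2))*25) + ((291 + 204) - 615) = (-1633 + (-12 + √(-9))*25) + (495 - 615) = (-1633 + (-12 + 3*I)*25) - 120 = (-1633 + (-300 + 75*I)) - 120 = (-1933 + 75*I) - 120 = -2053 + 75*I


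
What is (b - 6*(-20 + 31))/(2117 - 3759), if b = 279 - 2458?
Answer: 2245/1642 ≈ 1.3672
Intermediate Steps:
b = -2179
(b - 6*(-20 + 31))/(2117 - 3759) = (-2179 - 6*(-20 + 31))/(2117 - 3759) = (-2179 - 6*11)/(-1642) = (-2179 - 66)*(-1/1642) = -2245*(-1/1642) = 2245/1642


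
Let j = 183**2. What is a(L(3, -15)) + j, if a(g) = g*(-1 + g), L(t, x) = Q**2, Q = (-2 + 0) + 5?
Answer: 33561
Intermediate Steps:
Q = 3 (Q = -2 + 5 = 3)
L(t, x) = 9 (L(t, x) = 3**2 = 9)
j = 33489
a(L(3, -15)) + j = 9*(-1 + 9) + 33489 = 9*8 + 33489 = 72 + 33489 = 33561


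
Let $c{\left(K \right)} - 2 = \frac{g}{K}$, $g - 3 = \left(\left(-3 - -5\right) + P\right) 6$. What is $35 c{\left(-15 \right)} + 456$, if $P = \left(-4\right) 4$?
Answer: $715$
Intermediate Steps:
$P = -16$
$g = -81$ ($g = 3 + \left(\left(-3 - -5\right) - 16\right) 6 = 3 + \left(\left(-3 + 5\right) - 16\right) 6 = 3 + \left(2 - 16\right) 6 = 3 - 84 = -81$)
$c{\left(K \right)} = 2 - \frac{81}{K}$
$35 c{\left(-15 \right)} + 456 = 35 \left(2 - \frac{81}{-15}\right) + 456 = 35 \left(2 - - \frac{27}{5}\right) + 456 = 35 \left(2 + \frac{27}{5}\right) + 456 = 35 \cdot \frac{37}{5} + 456 = 259 + 456 = 715$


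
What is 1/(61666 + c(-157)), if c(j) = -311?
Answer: 1/61355 ≈ 1.6299e-5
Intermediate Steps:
1/(61666 + c(-157)) = 1/(61666 - 311) = 1/61355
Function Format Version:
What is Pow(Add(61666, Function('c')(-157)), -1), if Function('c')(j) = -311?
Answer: Rational(1, 61355) ≈ 1.6299e-5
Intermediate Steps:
Pow(Add(61666, Function('c')(-157)), -1) = Pow(Add(61666, -311), -1) = Pow(61355, -1) = Rational(1, 61355)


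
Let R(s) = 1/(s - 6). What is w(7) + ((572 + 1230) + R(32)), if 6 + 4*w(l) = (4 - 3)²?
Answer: 93641/52 ≈ 1800.8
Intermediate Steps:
R(s) = 1/(-6 + s)
w(l) = -5/4 (w(l) = -3/2 + (4 - 3)²/4 = -3/2 + (¼)*1² = -3/2 + (¼)*1 = -3/2 + ¼ = -5/4)
w(7) + ((572 + 1230) + R(32)) = -5/4 + ((572 + 1230) + 1/(-6 + 32)) = -5/4 + (1802 + 1/26) = -5/4 + 46853/26 = 93641/52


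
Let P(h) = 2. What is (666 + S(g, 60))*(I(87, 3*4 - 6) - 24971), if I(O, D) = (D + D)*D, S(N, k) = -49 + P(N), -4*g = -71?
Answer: -15412481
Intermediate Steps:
g = 71/4 (g = -1/4*(-71) = 71/4 ≈ 17.750)
S(N, k) = -47 (S(N, k) = -49 + 2 = -47)
I(O, D) = 2*D**2 (I(O, D) = (2*D)*D = 2*D**2)
(666 + S(g, 60))*(I(87, 3*4 - 6) - 24971) = (666 - 47)*(2*(3*4 - 6)**2 - 24971) = 619*(2*(12 - 6)**2 - 24971) = 619*(2*6**2 - 24971) = 619*(2*36 - 24971) = 619*(72 - 24971) = 619*(-24899) = -15412481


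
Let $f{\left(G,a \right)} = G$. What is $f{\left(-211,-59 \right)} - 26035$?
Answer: $-26246$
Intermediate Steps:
$f{\left(-211,-59 \right)} - 26035 = -211 - 26035 = -26246$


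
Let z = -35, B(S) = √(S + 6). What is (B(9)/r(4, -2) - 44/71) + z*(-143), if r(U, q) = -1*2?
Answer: 355311/71 - √15/2 ≈ 5002.4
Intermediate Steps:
B(S) = √(6 + S)
r(U, q) = -2
(B(9)/r(4, -2) - 44/71) + z*(-143) = (√(6 + 9)/(-2) - 44/71) - 35*(-143) = (√15*(-½) - 44*1/71) + 5005 = (-√15/2 - 44/71) + 5005 = (-44/71 - √15/2) + 5005 = 355311/71 - √15/2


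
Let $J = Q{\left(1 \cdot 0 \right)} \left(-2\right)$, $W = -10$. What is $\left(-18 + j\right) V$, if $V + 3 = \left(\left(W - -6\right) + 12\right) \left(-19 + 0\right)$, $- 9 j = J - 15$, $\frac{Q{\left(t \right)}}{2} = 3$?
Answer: $2325$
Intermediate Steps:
$Q{\left(t \right)} = 6$ ($Q{\left(t \right)} = 2 \cdot 3 = 6$)
$J = -12$ ($J = 6 \left(-2\right) = -12$)
$j = 3$ ($j = - \frac{-12 - 15}{9} = \left(- \frac{1}{9}\right) \left(-27\right) = 3$)
$V = -155$ ($V = -3 + \left(\left(-10 - -6\right) + 12\right) \left(-19 + 0\right) = -3 + \left(\left(-10 + 6\right) + 12\right) \left(-19\right) = -3 + \left(-4 + 12\right) \left(-19\right) = -3 + 8 \left(-19\right) = -3 - 152 = -155$)
$\left(-18 + j\right) V = \left(-18 + 3\right) \left(-155\right) = \left(-15\right) \left(-155\right) = 2325$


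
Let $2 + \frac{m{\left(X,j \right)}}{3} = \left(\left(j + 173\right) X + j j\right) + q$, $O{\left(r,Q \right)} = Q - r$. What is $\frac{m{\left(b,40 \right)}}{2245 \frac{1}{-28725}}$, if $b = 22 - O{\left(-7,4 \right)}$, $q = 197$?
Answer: $- \frac{71318430}{449} \approx -1.5884 \cdot 10^{5}$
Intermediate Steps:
$b = 11$ ($b = 22 - \left(4 - -7\right) = 22 - \left(4 + 7\right) = 22 - 11 = 11$)
$m{\left(X,j \right)} = 585 + 3 j^{2} + 3 X \left(173 + j\right)$ ($m{\left(X,j \right)} = -6 + 3 \left(\left(\left(j + 173\right) X + j j\right) + 197\right) = -6 + 3 \left(\left(\left(173 + j\right) X + j^{2}\right) + 197\right) = -6 + 3 \left(\left(X \left(173 + j\right) + j^{2}\right) + 197\right) = -6 + 3 \left(\left(j^{2} + X \left(173 + j\right)\right) + 197\right) = -6 + 3 \left(197 + j^{2} + X \left(173 + j\right)\right) = -6 + \left(591 + 3 j^{2} + 3 X \left(173 + j\right)\right) = 585 + 3 j^{2} + 3 X \left(173 + j\right)$)
$\frac{m{\left(b,40 \right)}}{2245 \frac{1}{-28725}} = \frac{585 + 3 \cdot 40^{2} + 519 \cdot 11 + 3 \cdot 11 \cdot 40}{2245 \frac{1}{-28725}} = \frac{585 + 3 \cdot 1600 + 5709 + 1320}{2245 \left(- \frac{1}{28725}\right)} = \frac{585 + 4800 + 5709 + 1320}{- \frac{449}{5745}} = 12414 \left(- \frac{5745}{449}\right) = - \frac{71318430}{449}$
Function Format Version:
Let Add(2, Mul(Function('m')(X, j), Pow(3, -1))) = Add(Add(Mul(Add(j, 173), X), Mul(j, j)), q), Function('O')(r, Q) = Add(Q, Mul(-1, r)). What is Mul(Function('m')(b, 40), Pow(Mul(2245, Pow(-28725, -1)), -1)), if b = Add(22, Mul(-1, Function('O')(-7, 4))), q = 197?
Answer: Rational(-71318430, 449) ≈ -1.5884e+5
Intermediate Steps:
b = 11 (b = Add(22, Mul(-1, Add(4, Mul(-1, -7)))) = Add(22, Mul(-1, Add(4, 7))) = Add(22, Mul(-1, 11)) = Add(22, -11) = 11)
Function('m')(X, j) = Add(585, Mul(3, Pow(j, 2)), Mul(3, X, Add(173, j))) (Function('m')(X, j) = Add(-6, Mul(3, Add(Add(Mul(Add(j, 173), X), Mul(j, j)), 197))) = Add(-6, Mul(3, Add(Add(Mul(Add(173, j), X), Pow(j, 2)), 197))) = Add(-6, Mul(3, Add(Add(Mul(X, Add(173, j)), Pow(j, 2)), 197))) = Add(-6, Mul(3, Add(Add(Pow(j, 2), Mul(X, Add(173, j))), 197))) = Add(-6, Mul(3, Add(197, Pow(j, 2), Mul(X, Add(173, j))))) = Add(-6, Add(591, Mul(3, Pow(j, 2)), Mul(3, X, Add(173, j)))) = Add(585, Mul(3, Pow(j, 2)), Mul(3, X, Add(173, j))))
Mul(Function('m')(b, 40), Pow(Mul(2245, Pow(-28725, -1)), -1)) = Mul(Add(585, Mul(3, Pow(40, 2)), Mul(519, 11), Mul(3, 11, 40)), Pow(Mul(2245, Pow(-28725, -1)), -1)) = Mul(Add(585, Mul(3, 1600), 5709, 1320), Pow(Mul(2245, Rational(-1, 28725)), -1)) = Mul(Add(585, 4800, 5709, 1320), Pow(Rational(-449, 5745), -1)) = Mul(12414, Rational(-5745, 449)) = Rational(-71318430, 449)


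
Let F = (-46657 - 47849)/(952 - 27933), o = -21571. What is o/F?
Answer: -582007151/94506 ≈ -6158.4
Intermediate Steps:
F = 94506/26981 (F = -94506/(-26981) = -94506*(-1/26981) = 94506/26981 ≈ 3.5027)
o/F = -21571/94506/26981 = -21571*26981/94506 = -582007151/94506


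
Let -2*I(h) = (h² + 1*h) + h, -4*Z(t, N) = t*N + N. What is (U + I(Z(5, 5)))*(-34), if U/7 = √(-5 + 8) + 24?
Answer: -20043/4 - 238*√3 ≈ -5423.0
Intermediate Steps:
Z(t, N) = -N/4 - N*t/4 (Z(t, N) = -(t*N + N)/4 = -(N*t + N)/4 = -(N + N*t)/4 = -N/4 - N*t/4)
I(h) = -h - h²/2 (I(h) = -((h² + 1*h) + h)/2 = -((h² + h) + h)/2 = -((h + h²) + h)/2 = -(h² + 2*h)/2 = -h - h²/2)
U = 168 + 7*√3 (U = 7*(√(-5 + 8) + 24) = 7*(√3 + 24) = 7*(24 + √3) = 168 + 7*√3 ≈ 180.12)
(U + I(Z(5, 5)))*(-34) = ((168 + 7*√3) - (-¼*5*(1 + 5))*(2 - ¼*5*(1 + 5))/2)*(-34) = ((168 + 7*√3) - (-¼*5*6)*(2 - ¼*5*6)/2)*(-34) = ((168 + 7*√3) - ½*(-15/2)*(2 - 15/2))*(-34) = ((168 + 7*√3) - ½*(-15/2)*(-11/2))*(-34) = ((168 + 7*√3) - 165/8)*(-34) = (1179/8 + 7*√3)*(-34) = -20043/4 - 238*√3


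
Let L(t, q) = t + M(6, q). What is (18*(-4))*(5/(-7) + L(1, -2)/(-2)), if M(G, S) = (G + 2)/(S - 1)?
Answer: -60/7 ≈ -8.5714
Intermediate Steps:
M(G, S) = (2 + G)/(-1 + S)
L(t, q) = t + 8/(-1 + q) (L(t, q) = t + (2 + 6)/(-1 + q) = t + 8/(-1 + q))
(18*(-4))*(5/(-7) + L(1, -2)/(-2)) = (18*(-4))*(5/(-7) + ((8 + 1*(-1 - 2))/(-1 - 2))/(-2)) = -72*(5*(-⅐) + ((8 + 1*(-3))/(-3))*(-½)) = -72*(-5/7 - (8 - 3)/3*(-½)) = -72*(-5/7 - ⅓*5*(-½)) = -72*(-5/7 - 5/3*(-½)) = -72*(-5/7 + ⅚) = -72*5/42 = -60/7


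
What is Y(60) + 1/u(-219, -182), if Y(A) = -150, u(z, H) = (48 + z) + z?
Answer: -58501/390 ≈ -150.00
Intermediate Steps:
u(z, H) = 48 + 2*z
Y(60) + 1/u(-219, -182) = -150 + 1/(48 + 2*(-219)) = -150 + 1/(48 - 438) = -150 + 1/(-390) = -150 - 1/390 = -58501/390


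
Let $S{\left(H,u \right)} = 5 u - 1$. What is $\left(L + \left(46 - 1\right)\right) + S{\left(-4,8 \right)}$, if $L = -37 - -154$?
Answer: $201$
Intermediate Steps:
$L = 117$ ($L = -37 + 154 = 117$)
$S{\left(H,u \right)} = -1 + 5 u$
$\left(L + \left(46 - 1\right)\right) + S{\left(-4,8 \right)} = \left(117 + \left(46 - 1\right)\right) + \left(-1 + 5 \cdot 8\right) = \left(117 + \left(46 - 1\right)\right) + \left(-1 + 40\right) = \left(117 + 45\right) + 39 = 162 + 39 = 201$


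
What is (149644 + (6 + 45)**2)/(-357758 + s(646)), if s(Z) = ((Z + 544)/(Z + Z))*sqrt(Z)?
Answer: -2069740934980/4863649868607 - 5328575*sqrt(646)/4863649868607 ≈ -0.42558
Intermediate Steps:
s(Z) = (544 + Z)/(2*sqrt(Z)) (s(Z) = ((544 + Z)/((2*Z)))*sqrt(Z) = ((544 + Z)*(1/(2*Z)))*sqrt(Z) = ((544 + Z)/(2*Z))*sqrt(Z) = (544 + Z)/(2*sqrt(Z)))
(149644 + (6 + 45)**2)/(-357758 + s(646)) = (149644 + (6 + 45)**2)/(-357758 + (544 + 646)/(2*sqrt(646))) = (149644 + 51**2)/(-357758 + (1/2)*(sqrt(646)/646)*1190) = (149644 + 2601)/(-357758 + 35*sqrt(646)/38) = 152245/(-357758 + 35*sqrt(646)/38)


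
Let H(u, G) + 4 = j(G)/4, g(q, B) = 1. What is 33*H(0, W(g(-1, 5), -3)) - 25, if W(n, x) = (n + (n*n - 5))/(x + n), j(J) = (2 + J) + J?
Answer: -463/4 ≈ -115.75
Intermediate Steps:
j(J) = 2 + 2*J
W(n, x) = (-5 + n + n²)/(n + x) (W(n, x) = (n + (n² - 5))/(n + x) = (n + (-5 + n²))/(n + x) = (-5 + n + n²)/(n + x))
H(u, G) = -7/2 + G/2 (H(u, G) = -4 + (2 + 2*G)/4 = -4 + (2 + 2*G)*(¼) = -4 + (½ + G/2) = -7/2 + G/2)
33*H(0, W(g(-1, 5), -3)) - 25 = 33*(-7/2 + ((-5 + 1 + 1²)/(1 - 3))/2) - 25 = 33*(-7/2 + ((-5 + 1 + 1)/(-2))/2) - 25 = 33*(-7/2 + (-½*(-3))/2) - 25 = 33*(-7/2 + (½)*(3/2)) - 25 = 33*(-7/2 + ¾) - 25 = 33*(-11/4) - 25 = -363/4 - 25 = -463/4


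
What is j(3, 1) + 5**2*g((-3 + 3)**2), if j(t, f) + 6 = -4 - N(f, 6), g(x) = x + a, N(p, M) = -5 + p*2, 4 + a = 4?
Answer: -7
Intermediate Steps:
a = 0 (a = -4 + 4 = 0)
N(p, M) = -5 + 2*p
g(x) = x (g(x) = x + 0 = x)
j(t, f) = -5 - 2*f (j(t, f) = -6 + (-4 - (-5 + 2*f)) = -6 + (-4 + (5 - 2*f)) = -6 + (1 - 2*f) = -5 - 2*f)
j(3, 1) + 5**2*g((-3 + 3)**2) = (-5 - 2*1) + 5**2*(-3 + 3)**2 = (-5 - 2) + 25*0**2 = -7 + 25*0 = -7 + 0 = -7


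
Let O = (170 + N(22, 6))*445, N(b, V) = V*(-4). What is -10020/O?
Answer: -1002/6497 ≈ -0.15423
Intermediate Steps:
N(b, V) = -4*V
O = 64970 (O = (170 - 4*6)*445 = (170 - 24)*445 = 146*445 = 64970)
-10020/O = -10020/64970 = -10020*1/64970 = -1002/6497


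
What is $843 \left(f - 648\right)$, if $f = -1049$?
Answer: $-1430571$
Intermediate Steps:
$843 \left(f - 648\right) = 843 \left(-1049 - 648\right) = 843 \left(-1697\right) = -1430571$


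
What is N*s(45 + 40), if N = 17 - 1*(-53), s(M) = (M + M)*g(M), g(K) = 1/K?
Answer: 140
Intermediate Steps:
s(M) = 2 (s(M) = (M + M)/M = (2*M)/M = 2)
N = 70 (N = 17 + 53 = 70)
N*s(45 + 40) = 70*2 = 140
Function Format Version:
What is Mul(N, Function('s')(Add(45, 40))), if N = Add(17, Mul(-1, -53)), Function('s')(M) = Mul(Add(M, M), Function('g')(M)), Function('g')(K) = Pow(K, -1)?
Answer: 140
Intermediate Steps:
Function('s')(M) = 2 (Function('s')(M) = Mul(Add(M, M), Pow(M, -1)) = Mul(Mul(2, M), Pow(M, -1)) = 2)
N = 70 (N = Add(17, 53) = 70)
Mul(N, Function('s')(Add(45, 40))) = Mul(70, 2) = 140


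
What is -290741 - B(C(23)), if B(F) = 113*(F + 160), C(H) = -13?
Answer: -307352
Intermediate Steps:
B(F) = 18080 + 113*F (B(F) = 113*(160 + F) = 18080 + 113*F)
-290741 - B(C(23)) = -290741 - (18080 + 113*(-13)) = -290741 - (18080 - 1469) = -290741 - 1*16611 = -290741 - 16611 = -307352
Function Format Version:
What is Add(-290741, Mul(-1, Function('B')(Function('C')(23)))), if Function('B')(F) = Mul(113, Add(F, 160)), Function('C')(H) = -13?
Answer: -307352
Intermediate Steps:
Function('B')(F) = Add(18080, Mul(113, F)) (Function('B')(F) = Mul(113, Add(160, F)) = Add(18080, Mul(113, F)))
Add(-290741, Mul(-1, Function('B')(Function('C')(23)))) = Add(-290741, Mul(-1, Add(18080, Mul(113, -13)))) = Add(-290741, Mul(-1, Add(18080, -1469))) = Add(-290741, Mul(-1, 16611)) = Add(-290741, -16611) = -307352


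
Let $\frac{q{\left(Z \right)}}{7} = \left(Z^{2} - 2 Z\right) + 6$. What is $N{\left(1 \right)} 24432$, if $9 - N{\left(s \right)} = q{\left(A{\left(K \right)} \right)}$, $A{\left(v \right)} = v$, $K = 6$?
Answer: $-4910832$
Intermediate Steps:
$q{\left(Z \right)} = 42 - 14 Z + 7 Z^{2}$ ($q{\left(Z \right)} = 7 \left(\left(Z^{2} - 2 Z\right) + 6\right) = 7 \left(6 + Z^{2} - 2 Z\right) = 42 - 14 Z + 7 Z^{2}$)
$N{\left(s \right)} = -201$ ($N{\left(s \right)} = 9 - \left(42 - 84 + 7 \cdot 6^{2}\right) = 9 - \left(42 - 84 + 7 \cdot 36\right) = 9 - \left(42 - 84 + 252\right) = 9 - 210 = -201$)
$N{\left(1 \right)} 24432 = \left(-201\right) 24432 = -4910832$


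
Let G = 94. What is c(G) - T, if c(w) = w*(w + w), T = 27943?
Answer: -10271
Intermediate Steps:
c(w) = 2*w**2 (c(w) = w*(2*w) = 2*w**2)
c(G) - T = 2*94**2 - 1*27943 = 2*8836 - 27943 = 17672 - 27943 = -10271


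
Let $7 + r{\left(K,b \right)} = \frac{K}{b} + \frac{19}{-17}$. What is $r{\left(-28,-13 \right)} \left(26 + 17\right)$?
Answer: $- \frac{56674}{221} \approx -256.44$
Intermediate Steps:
$r{\left(K,b \right)} = - \frac{138}{17} + \frac{K}{b}$ ($r{\left(K,b \right)} = -7 + \left(\frac{K}{b} + \frac{19}{-17}\right) = -7 + \left(\frac{K}{b} + 19 \left(- \frac{1}{17}\right)\right) = -7 + \left(\frac{K}{b} - \frac{19}{17}\right) = -7 + \left(- \frac{19}{17} + \frac{K}{b}\right) = - \frac{138}{17} + \frac{K}{b}$)
$r{\left(-28,-13 \right)} \left(26 + 17\right) = \left(- \frac{138}{17} - \frac{28}{-13}\right) \left(26 + 17\right) = \left(- \frac{138}{17} - - \frac{28}{13}\right) 43 = \left(- \frac{138}{17} + \frac{28}{13}\right) 43 = \left(- \frac{1318}{221}\right) 43 = - \frac{56674}{221}$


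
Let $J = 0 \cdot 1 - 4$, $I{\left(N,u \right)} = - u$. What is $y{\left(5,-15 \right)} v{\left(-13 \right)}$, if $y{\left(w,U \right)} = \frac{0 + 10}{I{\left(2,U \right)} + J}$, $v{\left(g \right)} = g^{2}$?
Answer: $\frac{1690}{11} \approx 153.64$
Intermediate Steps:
$J = -4$ ($J = 0 - 4 = -4$)
$y{\left(w,U \right)} = \frac{10}{-4 - U}$ ($y{\left(w,U \right)} = \frac{0 + 10}{- U - 4} = \frac{10}{-4 - U}$)
$y{\left(5,-15 \right)} v{\left(-13 \right)} = - \frac{10}{4 - 15} \left(-13\right)^{2} = - \frac{10}{-11} \cdot 169 = \left(-10\right) \left(- \frac{1}{11}\right) 169 = \frac{10}{11} \cdot 169 = \frac{1690}{11}$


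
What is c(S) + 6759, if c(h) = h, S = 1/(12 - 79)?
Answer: 452852/67 ≈ 6759.0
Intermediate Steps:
S = -1/67 (S = 1/(-67) = -1/67 ≈ -0.014925)
c(S) + 6759 = -1/67 + 6759 = 452852/67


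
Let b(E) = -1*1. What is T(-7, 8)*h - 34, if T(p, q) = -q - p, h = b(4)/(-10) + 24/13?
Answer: -4673/130 ≈ -35.946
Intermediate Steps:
b(E) = -1
h = 253/130 (h = -1/(-10) + 24/13 = -1*(-1/10) + 24*(1/13) = 1/10 + 24/13 = 253/130 ≈ 1.9462)
T(p, q) = -p - q
T(-7, 8)*h - 34 = (-1*(-7) - 1*8)*(253/130) - 34 = (7 - 8)*(253/130) - 34 = -1*253/130 - 34 = -253/130 - 34 = -4673/130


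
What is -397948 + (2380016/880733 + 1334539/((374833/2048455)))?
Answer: 2276324947761880541/330127792589 ≈ 6.8953e+6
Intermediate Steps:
-397948 + (2380016/880733 + 1334539/((374833/2048455))) = -397948 + (2380016*(1/880733) + 1334539/((374833*(1/2048455)))) = -397948 + (2380016/880733 + 1334539/(374833/2048455)) = -397948 + (2380016/880733 + 1334539*(2048455/374833)) = -397948 + (2380016/880733 + 2733743087245/374833) = -397948 + 2407698642567087913/330127792589 = 2276324947761880541/330127792589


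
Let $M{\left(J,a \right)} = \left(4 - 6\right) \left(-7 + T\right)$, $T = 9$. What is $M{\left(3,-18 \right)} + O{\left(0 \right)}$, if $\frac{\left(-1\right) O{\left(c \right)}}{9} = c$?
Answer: $-4$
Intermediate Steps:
$O{\left(c \right)} = - 9 c$
$M{\left(J,a \right)} = -4$ ($M{\left(J,a \right)} = \left(4 - 6\right) \left(-7 + 9\right) = \left(-2\right) 2 = -4$)
$M{\left(3,-18 \right)} + O{\left(0 \right)} = -4 - 0 = -4 + 0 = -4$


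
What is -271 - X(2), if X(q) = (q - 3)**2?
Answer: -272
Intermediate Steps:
X(q) = (-3 + q)**2
-271 - X(2) = -271 - (-3 + 2)**2 = -271 - 1*(-1)**2 = -271 - 1*1 = -271 - 1 = -272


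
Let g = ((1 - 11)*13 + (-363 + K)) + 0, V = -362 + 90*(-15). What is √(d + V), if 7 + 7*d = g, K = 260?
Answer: 8*I*√1337/7 ≈ 41.789*I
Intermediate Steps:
V = -1712 (V = -362 - 1350 = -1712)
g = -233 (g = ((1 - 11)*13 + (-363 + 260)) + 0 = (-10*13 - 103) + 0 = (-130 - 103) + 0 = -233 + 0 = -233)
d = -240/7 (d = -1 + (⅐)*(-233) = -1 - 233/7 = -240/7 ≈ -34.286)
√(d + V) = √(-240/7 - 1712) = √(-12224/7) = 8*I*√1337/7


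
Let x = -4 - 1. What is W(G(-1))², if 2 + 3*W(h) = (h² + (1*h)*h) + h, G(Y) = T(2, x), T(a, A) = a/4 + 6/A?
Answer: 1849/5625 ≈ 0.32871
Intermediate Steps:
x = -5
T(a, A) = 6/A + a/4 (T(a, A) = a*(¼) + 6/A = a/4 + 6/A = 6/A + a/4)
G(Y) = -7/10 (G(Y) = 6/(-5) + (¼)*2 = 6*(-⅕) + ½ = -6/5 + ½ = -7/10)
W(h) = -⅔ + h/3 + 2*h²/3 (W(h) = -⅔ + ((h² + (1*h)*h) + h)/3 = -⅔ + ((h² + h*h) + h)/3 = -⅔ + ((h² + h²) + h)/3 = -⅔ + (2*h² + h)/3 = -⅔ + (h + 2*h²)/3 = -⅔ + (h/3 + 2*h²/3) = -⅔ + h/3 + 2*h²/3)
W(G(-1))² = (-⅔ + (⅓)*(-7/10) + 2*(-7/10)²/3)² = (-⅔ - 7/30 + (⅔)*(49/100))² = (-⅔ - 7/30 + 49/150)² = (-43/75)² = 1849/5625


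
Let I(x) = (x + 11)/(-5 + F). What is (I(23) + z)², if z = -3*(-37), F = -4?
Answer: 931225/81 ≈ 11497.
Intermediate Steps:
z = 111
I(x) = -11/9 - x/9 (I(x) = (x + 11)/(-5 - 4) = (11 + x)/(-9) = (11 + x)*(-⅑) = -11/9 - x/9)
(I(23) + z)² = ((-11/9 - ⅑*23) + 111)² = ((-11/9 - 23/9) + 111)² = (-34/9 + 111)² = (965/9)² = 931225/81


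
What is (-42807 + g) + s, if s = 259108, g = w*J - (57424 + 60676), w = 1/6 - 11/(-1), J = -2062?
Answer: 225526/3 ≈ 75175.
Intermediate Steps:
w = 67/6 (w = 1*(1/6) - 11*(-1) = 1/6 + 11 = 67/6 ≈ 11.167)
g = -423377/3 (g = (67/6)*(-2062) - (57424 + 60676) = -69077/3 - 1*118100 = -69077/3 - 118100 = -423377/3 ≈ -1.4113e+5)
(-42807 + g) + s = (-42807 - 423377/3) + 259108 = -551798/3 + 259108 = 225526/3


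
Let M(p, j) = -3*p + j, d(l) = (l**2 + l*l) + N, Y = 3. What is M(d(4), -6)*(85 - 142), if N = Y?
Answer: 6327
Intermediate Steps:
N = 3
d(l) = 3 + 2*l**2 (d(l) = (l**2 + l*l) + 3 = (l**2 + l**2) + 3 = 2*l**2 + 3 = 3 + 2*l**2)
M(p, j) = j - 3*p
M(d(4), -6)*(85 - 142) = (-6 - 3*(3 + 2*4**2))*(85 - 142) = (-6 - 3*(3 + 2*16))*(-57) = (-6 - 3*(3 + 32))*(-57) = (-6 - 3*35)*(-57) = (-6 - 105)*(-57) = -111*(-57) = 6327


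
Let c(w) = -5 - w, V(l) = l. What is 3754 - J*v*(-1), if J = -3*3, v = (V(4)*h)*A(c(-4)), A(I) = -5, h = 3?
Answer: 4294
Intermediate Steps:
v = -60 (v = (4*3)*(-5) = 12*(-5) = -60)
J = -9
3754 - J*v*(-1) = 3754 - (-9*(-60))*(-1) = 3754 - 540*(-1) = 3754 - 1*(-540) = 3754 + 540 = 4294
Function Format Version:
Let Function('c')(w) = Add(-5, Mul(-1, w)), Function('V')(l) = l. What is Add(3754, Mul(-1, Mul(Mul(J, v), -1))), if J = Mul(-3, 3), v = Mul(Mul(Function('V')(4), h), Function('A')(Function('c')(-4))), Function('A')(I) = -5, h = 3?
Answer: 4294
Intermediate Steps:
v = -60 (v = Mul(Mul(4, 3), -5) = Mul(12, -5) = -60)
J = -9
Add(3754, Mul(-1, Mul(Mul(J, v), -1))) = Add(3754, Mul(-1, Mul(Mul(-9, -60), -1))) = Add(3754, Mul(-1, Mul(540, -1))) = Add(3754, Mul(-1, -540)) = Add(3754, 540) = 4294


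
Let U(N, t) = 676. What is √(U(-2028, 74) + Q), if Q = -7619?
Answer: I*√6943 ≈ 83.325*I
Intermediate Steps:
√(U(-2028, 74) + Q) = √(676 - 7619) = √(-6943) = I*√6943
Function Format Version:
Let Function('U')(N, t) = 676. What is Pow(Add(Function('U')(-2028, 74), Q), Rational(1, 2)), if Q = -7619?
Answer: Mul(I, Pow(6943, Rational(1, 2))) ≈ Mul(83.325, I)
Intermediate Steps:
Pow(Add(Function('U')(-2028, 74), Q), Rational(1, 2)) = Pow(Add(676, -7619), Rational(1, 2)) = Pow(-6943, Rational(1, 2)) = Mul(I, Pow(6943, Rational(1, 2)))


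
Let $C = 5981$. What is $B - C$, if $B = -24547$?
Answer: $-30528$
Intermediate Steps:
$B - C = -24547 - 5981 = -30528$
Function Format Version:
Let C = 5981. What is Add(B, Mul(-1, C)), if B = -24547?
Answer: -30528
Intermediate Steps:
Add(B, Mul(-1, C)) = Add(-24547, Mul(-1, 5981)) = Add(-24547, -5981) = -30528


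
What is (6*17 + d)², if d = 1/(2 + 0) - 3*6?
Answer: 28561/4 ≈ 7140.3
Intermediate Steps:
d = -35/2 (d = 1/2 - 18 = ½ - 18 = -35/2 ≈ -17.500)
(6*17 + d)² = (6*17 - 35/2)² = (102 - 35/2)² = (169/2)² = 28561/4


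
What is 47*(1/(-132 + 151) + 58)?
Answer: 51841/19 ≈ 2728.5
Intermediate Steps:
47*(1/(-132 + 151) + 58) = 47*(1/19 + 58) = 47*(1103/19) = 51841/19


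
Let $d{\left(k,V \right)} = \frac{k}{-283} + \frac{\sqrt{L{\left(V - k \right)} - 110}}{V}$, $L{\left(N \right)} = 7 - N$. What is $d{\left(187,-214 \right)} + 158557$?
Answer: $\frac{44871444}{283} - \frac{\sqrt{298}}{214} \approx 1.5856 \cdot 10^{5}$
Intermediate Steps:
$d{\left(k,V \right)} = - \frac{k}{283} + \frac{\sqrt{-103 + k - V}}{V}$ ($d{\left(k,V \right)} = \frac{k}{-283} + \frac{\sqrt{\left(7 - \left(V - k\right)\right) - 110}}{V} = k \left(- \frac{1}{283}\right) + \frac{\sqrt{\left(7 - \left(V - k\right)\right) - 110}}{V} = - \frac{k}{283} + \frac{\sqrt{\left(7 + k - V\right) - 110}}{V} = - \frac{k}{283} + \frac{\sqrt{-103 + k - V}}{V}$)
$d{\left(187,-214 \right)} + 158557 = \left(\left(- \frac{1}{283}\right) 187 + \frac{\sqrt{-103 + 187 - -214}}{-214}\right) + 158557 = \left(- \frac{187}{283} - \frac{\sqrt{-103 + 187 + 214}}{214}\right) + 158557 = \left(- \frac{187}{283} - \frac{\sqrt{298}}{214}\right) + 158557 = \frac{44871444}{283} - \frac{\sqrt{298}}{214}$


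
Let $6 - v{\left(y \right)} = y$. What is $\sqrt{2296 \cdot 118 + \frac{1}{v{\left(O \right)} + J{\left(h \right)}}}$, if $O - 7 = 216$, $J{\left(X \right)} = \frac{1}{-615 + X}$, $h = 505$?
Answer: $\frac{\sqrt{154381447711038}}{23871} \approx 520.51$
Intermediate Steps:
$O = 223$ ($O = 7 + 216 = 223$)
$v{\left(y \right)} = 6 - y$
$\sqrt{2296 \cdot 118 + \frac{1}{v{\left(O \right)} + J{\left(h \right)}}} = \sqrt{2296 \cdot 118 + \frac{1}{\left(6 - 223\right) + \frac{1}{-615 + 505}}} = \sqrt{270928 + \frac{1}{\left(6 - 223\right) + \frac{1}{-110}}} = \sqrt{270928 + \frac{1}{-217 - \frac{1}{110}}} = \sqrt{270928 + \frac{1}{- \frac{23871}{110}}} = \sqrt{270928 - \frac{110}{23871}} = \sqrt{\frac{6467322178}{23871}} = \frac{\sqrt{154381447711038}}{23871}$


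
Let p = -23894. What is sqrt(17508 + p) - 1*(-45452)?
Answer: 45452 + I*sqrt(6386) ≈ 45452.0 + 79.912*I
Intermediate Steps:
sqrt(17508 + p) - 1*(-45452) = sqrt(17508 - 23894) - 1*(-45452) = sqrt(-6386) + 45452 = I*sqrt(6386) + 45452 = 45452 + I*sqrt(6386)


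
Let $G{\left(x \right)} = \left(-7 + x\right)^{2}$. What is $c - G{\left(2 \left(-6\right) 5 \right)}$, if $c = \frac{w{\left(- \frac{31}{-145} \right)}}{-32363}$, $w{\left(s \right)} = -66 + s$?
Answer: $- \frac{21065228976}{4692635} \approx -4489.0$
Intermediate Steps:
$c = \frac{9539}{4692635}$ ($c = \frac{-66 - \frac{31}{-145}}{-32363} = \left(-66 - - \frac{31}{145}\right) \left(- \frac{1}{32363}\right) = \left(-66 + \frac{31}{145}\right) \left(- \frac{1}{32363}\right) = \left(- \frac{9539}{145}\right) \left(- \frac{1}{32363}\right) = \frac{9539}{4692635} \approx 0.0020328$)
$c - G{\left(2 \left(-6\right) 5 \right)} = \frac{9539}{4692635} - \left(-7 + 2 \left(-6\right) 5\right)^{2} = \frac{9539}{4692635} - \left(-7 - 60\right)^{2} = \frac{9539}{4692635} - \left(-67\right)^{2} = \frac{9539}{4692635} - 4489 = - \frac{21065228976}{4692635}$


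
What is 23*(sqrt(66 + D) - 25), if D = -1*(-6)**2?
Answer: -575 + 23*sqrt(30) ≈ -449.02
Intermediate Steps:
D = -36 (D = -1*36 = -36)
23*(sqrt(66 + D) - 25) = 23*(sqrt(66 - 36) - 25) = 23*(sqrt(30) - 25) = 23*(-25 + sqrt(30)) = -575 + 23*sqrt(30)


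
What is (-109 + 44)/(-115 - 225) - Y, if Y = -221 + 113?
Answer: 7357/68 ≈ 108.19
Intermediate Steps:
Y = -108
(-109 + 44)/(-115 - 225) - Y = (-109 + 44)/(-115 - 225) - 1*(-108) = -65/(-340) + 108 = -65*(-1/340) + 108 = 13/68 + 108 = 7357/68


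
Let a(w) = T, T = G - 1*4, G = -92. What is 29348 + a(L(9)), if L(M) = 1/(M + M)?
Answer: 29252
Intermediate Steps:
L(M) = 1/(2*M)
T = -96 (T = -92 - 1*4 = -92 - 4 = -96)
a(w) = -96
29348 + a(L(9)) = 29348 - 96 = 29252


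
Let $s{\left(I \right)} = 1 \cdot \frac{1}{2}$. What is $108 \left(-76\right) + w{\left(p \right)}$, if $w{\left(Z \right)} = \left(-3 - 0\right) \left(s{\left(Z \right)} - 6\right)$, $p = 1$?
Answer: $- \frac{16383}{2} \approx -8191.5$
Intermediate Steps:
$s{\left(I \right)} = \frac{1}{2}$ ($s{\left(I \right)} = 1 \cdot \frac{1}{2} = \frac{1}{2}$)
$w{\left(Z \right)} = \frac{33}{2}$ ($w{\left(Z \right)} = \left(-3 - 0\right) \left(\frac{1}{2} - 6\right) = \left(-3 + 0\right) \left(- \frac{11}{2}\right) = \left(-3\right) \left(- \frac{11}{2}\right) = \frac{33}{2}$)
$108 \left(-76\right) + w{\left(p \right)} = 108 \left(-76\right) + \frac{33}{2} = -8208 + \frac{33}{2} = - \frac{16383}{2}$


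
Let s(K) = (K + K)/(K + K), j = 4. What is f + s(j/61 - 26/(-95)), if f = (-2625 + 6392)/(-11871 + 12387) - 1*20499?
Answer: -10573201/516 ≈ -20491.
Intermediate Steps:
s(K) = 1 (s(K) = (2*K)/((2*K)) = (2*K)*(1/(2*K)) = 1)
f = -10573717/516 (f = 3767/516 - 20499 = -10573717/516 ≈ -20492.)
f + s(j/61 - 26/(-95)) = -10573717/516 + 1 = -10573201/516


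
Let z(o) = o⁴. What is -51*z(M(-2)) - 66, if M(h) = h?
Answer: -882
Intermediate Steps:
-51*z(M(-2)) - 66 = -51*(-2)⁴ - 66 = -51*16 - 66 = -816 - 66 = -882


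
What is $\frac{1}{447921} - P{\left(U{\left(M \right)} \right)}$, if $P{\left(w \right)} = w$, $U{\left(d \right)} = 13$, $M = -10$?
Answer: $- \frac{5822972}{447921} \approx -13.0$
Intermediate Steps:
$\frac{1}{447921} - P{\left(U{\left(M \right)} \right)} = \frac{1}{447921} - 13 = - \frac{5822972}{447921}$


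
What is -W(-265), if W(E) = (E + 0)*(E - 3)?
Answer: -71020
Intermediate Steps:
W(E) = E*(-3 + E)
-W(-265) = -(-265)*(-3 - 265) = -(-265)*(-268) = -1*71020 = -71020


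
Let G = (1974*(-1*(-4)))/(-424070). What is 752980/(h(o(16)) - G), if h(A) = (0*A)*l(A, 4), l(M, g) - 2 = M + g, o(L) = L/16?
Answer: 39914528575/987 ≈ 4.0440e+7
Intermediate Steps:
G = -3948/212035 (G = (1974*4)*(-1/424070) = 7896*(-1/424070) = -3948/212035 ≈ -0.018620)
o(L) = L/16 (o(L) = L*(1/16) = L/16)
l(M, g) = 2 + M + g (l(M, g) = 2 + (M + g) = 2 + M + g)
h(A) = 0 (h(A) = (0*A)*(2 + A + 4) = 0*(6 + A) = 0)
752980/(h(o(16)) - G) = 752980/(0 - 1*(-3948/212035)) = 752980/(0 + 3948/212035) = 752980/(3948/212035) = 752980*(212035/3948) = 39914528575/987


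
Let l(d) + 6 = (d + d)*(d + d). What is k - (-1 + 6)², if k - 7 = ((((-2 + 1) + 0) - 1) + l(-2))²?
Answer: 46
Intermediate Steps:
l(d) = -6 + 4*d² (l(d) = -6 + (d + d)*(d + d) = -6 + (2*d)*(2*d) = -6 + 4*d²)
k = 71 (k = 7 + ((((-2 + 1) + 0) - 1) + (-6 + 4*(-2)²))² = 7 + (((-1 + 0) - 1) + (-6 + 4*4))² = 7 + ((-1 - 1) + (-6 + 16))² = 7 + (-2 + 10)² = 7 + 8² = 7 + 64 = 71)
k - (-1 + 6)² = 71 - (-1 + 6)² = 71 - 1*5² = 71 - 1*25 = 71 - 25 = 46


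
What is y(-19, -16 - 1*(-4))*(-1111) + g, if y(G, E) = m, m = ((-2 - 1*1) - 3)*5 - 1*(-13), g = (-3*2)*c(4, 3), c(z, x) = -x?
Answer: 18905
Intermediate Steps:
g = 18 (g = (-3*2)*(-1*3) = -6*(-3) = 18)
m = -17 (m = ((-2 - 1) - 3)*5 + 13 = (-3 - 3)*5 + 13 = -6*5 + 13 = -30 + 13 = -17)
y(G, E) = -17
y(-19, -16 - 1*(-4))*(-1111) + g = -17*(-1111) + 18 = 18887 + 18 = 18905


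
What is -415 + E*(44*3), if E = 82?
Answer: 10409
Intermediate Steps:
-415 + E*(44*3) = -415 + 82*(44*3) = -415 + 82*132 = -415 + 10824 = 10409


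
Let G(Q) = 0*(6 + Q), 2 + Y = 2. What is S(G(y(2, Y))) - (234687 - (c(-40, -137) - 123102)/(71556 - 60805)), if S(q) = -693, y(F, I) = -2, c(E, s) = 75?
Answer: -2530693407/10751 ≈ -2.3539e+5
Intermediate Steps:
Y = 0 (Y = -2 + 2 = 0)
G(Q) = 0
S(G(y(2, Y))) - (234687 - (c(-40, -137) - 123102)/(71556 - 60805)) = -693 - (234687 - (75 - 123102)/(71556 - 60805)) = -693 - (234687 - (-123027)/10751) = -693 - (234687 - 1*(-123027/10751)) = -693 - (234687 + 123027/10751) = -693 - 1*2523242964/10751 = -693 - 2523242964/10751 = -2530693407/10751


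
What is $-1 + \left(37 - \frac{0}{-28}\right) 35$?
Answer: $1294$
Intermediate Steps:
$-1 + \left(37 - \frac{0}{-28}\right) 35 = -1 + \left(37 - 0 \left(- \frac{1}{28}\right)\right) 35 = -1 + \left(37 - 0\right) 35 = -1 + \left(37 + 0\right) 35 = -1 + 37 \cdot 35 = -1 + 1295 = 1294$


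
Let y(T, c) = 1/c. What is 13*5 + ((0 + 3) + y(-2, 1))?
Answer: 69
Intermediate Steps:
13*5 + ((0 + 3) + y(-2, 1)) = 13*5 + ((0 + 3) + 1/1) = 65 + (3 + 1) = 65 + 4 = 69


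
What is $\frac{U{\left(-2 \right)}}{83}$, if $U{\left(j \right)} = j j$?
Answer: $\frac{4}{83} \approx 0.048193$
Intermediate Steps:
$U{\left(j \right)} = j^{2}$
$\frac{U{\left(-2 \right)}}{83} = \frac{\left(-2\right)^{2}}{83} = 4 \cdot \frac{1}{83} = \frac{4}{83}$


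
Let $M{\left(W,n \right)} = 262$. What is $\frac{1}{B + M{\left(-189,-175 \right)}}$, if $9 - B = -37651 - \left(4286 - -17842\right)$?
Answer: $\frac{1}{60050} \approx 1.6653 \cdot 10^{-5}$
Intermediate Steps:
$B = 59788$ ($B = 9 - \left(-37651 - \left(4286 - -17842\right)\right) = 9 - \left(-37651 - \left(4286 + 17842\right)\right) = 9 - \left(-37651 - 22128\right) = 9 - -59779 = 9 + 59779 = 59788$)
$\frac{1}{B + M{\left(-189,-175 \right)}} = \frac{1}{59788 + 262} = \frac{1}{60050}$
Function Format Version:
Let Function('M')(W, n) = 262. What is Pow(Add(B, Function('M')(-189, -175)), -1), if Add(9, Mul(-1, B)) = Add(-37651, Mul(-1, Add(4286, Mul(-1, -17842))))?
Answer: Rational(1, 60050) ≈ 1.6653e-5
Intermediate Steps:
B = 59788 (B = Add(9, Mul(-1, Add(-37651, Mul(-1, Add(4286, Mul(-1, -17842)))))) = Add(9, Mul(-1, Add(-37651, Mul(-1, Add(4286, 17842))))) = Add(9, Mul(-1, Add(-37651, Mul(-1, 22128)))) = Add(9, Mul(-1, Add(-37651, -22128))) = Add(9, Mul(-1, -59779)) = Add(9, 59779) = 59788)
Pow(Add(B, Function('M')(-189, -175)), -1) = Pow(Add(59788, 262), -1) = Pow(60050, -1) = Rational(1, 60050)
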